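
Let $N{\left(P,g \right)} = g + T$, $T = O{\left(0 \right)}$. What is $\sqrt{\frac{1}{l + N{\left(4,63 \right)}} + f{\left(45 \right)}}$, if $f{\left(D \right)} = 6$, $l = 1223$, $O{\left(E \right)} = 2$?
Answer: $\frac{\sqrt{2488738}}{644} \approx 2.4496$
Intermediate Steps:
$T = 2$
$N{\left(P,g \right)} = 2 + g$ ($N{\left(P,g \right)} = g + 2 = 2 + g$)
$\sqrt{\frac{1}{l + N{\left(4,63 \right)}} + f{\left(45 \right)}} = \sqrt{\frac{1}{1223 + \left(2 + 63\right)} + 6} = \sqrt{\frac{1}{1223 + 65} + 6} = \sqrt{\frac{1}{1288} + 6} = \sqrt{\frac{7729}{1288}} = \frac{\sqrt{2488738}}{644}$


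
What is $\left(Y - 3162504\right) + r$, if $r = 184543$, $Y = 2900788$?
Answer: $-77173$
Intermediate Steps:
$\left(Y - 3162504\right) + r = \left(2900788 - 3162504\right) + 184543 = -261716 + 184543 = -77173$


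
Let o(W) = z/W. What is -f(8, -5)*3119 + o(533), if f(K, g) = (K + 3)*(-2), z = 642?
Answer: 36574036/533 ≈ 68619.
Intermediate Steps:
o(W) = 642/W
f(K, g) = -6 - 2*K (f(K, g) = (3 + K)*(-2) = -6 - 2*K)
-f(8, -5)*3119 + o(533) = -(-6 - 2*8)*3119 + 642/533 = -(-6 - 16)*3119 + 642*(1/533) = -(-22)*3119 + 642/533 = -1*(-68618) + 642/533 = 68618 + 642/533 = 36574036/533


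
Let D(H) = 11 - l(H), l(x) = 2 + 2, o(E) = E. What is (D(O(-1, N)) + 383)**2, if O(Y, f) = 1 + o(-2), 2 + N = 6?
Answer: 152100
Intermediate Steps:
N = 4 (N = -2 + 6 = 4)
O(Y, f) = -1 (O(Y, f) = 1 - 2 = -1)
l(x) = 4
D(H) = 7 (D(H) = 11 - 1*4 = 11 - 4 = 7)
(D(O(-1, N)) + 383)**2 = (7 + 383)**2 = 390**2 = 152100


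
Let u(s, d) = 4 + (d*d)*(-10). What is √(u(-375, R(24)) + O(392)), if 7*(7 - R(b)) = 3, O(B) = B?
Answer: 2*I*√439/7 ≈ 5.9864*I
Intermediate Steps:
R(b) = 46/7 (R(b) = 7 - ⅐*3 = 7 - 3/7 = 46/7)
u(s, d) = 4 - 10*d² (u(s, d) = 4 + d²*(-10) = 4 - 10*d²)
√(u(-375, R(24)) + O(392)) = √((4 - 10*(46/7)²) + 392) = √((4 - 10*2116/49) + 392) = √((4 - 21160/49) + 392) = √(-20964/49 + 392) = √(-1756/49) = 2*I*√439/7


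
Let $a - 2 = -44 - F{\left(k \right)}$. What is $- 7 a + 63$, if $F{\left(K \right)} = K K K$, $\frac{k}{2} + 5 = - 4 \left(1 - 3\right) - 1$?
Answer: $805$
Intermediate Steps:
$k = 4$ ($k = -10 + 2 \left(- 4 \left(1 - 3\right) - 1\right) = -10 + 2 \left(\left(-4\right) \left(-2\right) - 1\right) = -10 + 2 \left(8 - 1\right) = -10 + 2 \cdot 7 = -10 + 14 = 4$)
$F{\left(K \right)} = K^{3}$ ($F{\left(K \right)} = K^{2} K = K^{3}$)
$a = -106$ ($a = 2 - 108 = -106$)
$- 7 a + 63 = \left(-7\right) \left(-106\right) + 63 = 742 + 63 = 805$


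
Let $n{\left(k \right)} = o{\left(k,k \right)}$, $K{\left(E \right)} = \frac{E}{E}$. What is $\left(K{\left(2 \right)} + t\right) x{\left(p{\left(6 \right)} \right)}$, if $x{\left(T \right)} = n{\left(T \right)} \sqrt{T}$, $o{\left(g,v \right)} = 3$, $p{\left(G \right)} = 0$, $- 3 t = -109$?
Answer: $0$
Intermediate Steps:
$t = \frac{109}{3}$ ($t = \left(- \frac{1}{3}\right) \left(-109\right) = \frac{109}{3} \approx 36.333$)
$K{\left(E \right)} = 1$
$n{\left(k \right)} = 3$
$x{\left(T \right)} = 3 \sqrt{T}$
$\left(K{\left(2 \right)} + t\right) x{\left(p{\left(6 \right)} \right)} = \left(1 + \frac{109}{3}\right) 3 \sqrt{0} = \frac{112 \cdot 3 \cdot 0}{3} = \frac{112}{3} \cdot 0 = 0$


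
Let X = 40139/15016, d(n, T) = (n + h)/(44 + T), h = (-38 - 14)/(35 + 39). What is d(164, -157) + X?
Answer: 77094487/62781896 ≈ 1.2280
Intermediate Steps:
h = -26/37 (h = -52/74 = -52*1/74 = -26/37 ≈ -0.70270)
d(n, T) = (-26/37 + n)/(44 + T) (d(n, T) = (n - 26/37)/(44 + T) = (-26/37 + n)/(44 + T))
X = 40139/15016 (X = 40139*(1/15016) = 40139/15016 ≈ 2.6731)
d(164, -157) + X = (-26/37 + 164)/(44 - 157) + 40139/15016 = (6042/37)/(-113) + 40139/15016 = -1/113*6042/37 + 40139/15016 = -6042/4181 + 40139/15016 = 77094487/62781896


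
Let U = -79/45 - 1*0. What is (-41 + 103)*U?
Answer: -4898/45 ≈ -108.84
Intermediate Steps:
U = -79/45 (U = -79*1/45 + 0 = -79/45 + 0 = -79/45 ≈ -1.7556)
(-41 + 103)*U = (-41 + 103)*(-79/45) = 62*(-79/45) = -4898/45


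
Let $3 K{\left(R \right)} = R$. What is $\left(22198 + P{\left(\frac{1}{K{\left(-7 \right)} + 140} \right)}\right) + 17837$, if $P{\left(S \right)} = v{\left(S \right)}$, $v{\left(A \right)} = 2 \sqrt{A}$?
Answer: $40035 + \frac{2 \sqrt{1239}}{413} \approx 40035.0$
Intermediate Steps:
$K{\left(R \right)} = \frac{R}{3}$
$P{\left(S \right)} = 2 \sqrt{S}$
$\left(22198 + P{\left(\frac{1}{K{\left(-7 \right)} + 140} \right)}\right) + 17837 = \left(22198 + 2 \sqrt{\frac{1}{\frac{1}{3} \left(-7\right) + 140}}\right) + 17837 = \left(22198 + 2 \sqrt{\frac{1}{- \frac{7}{3} + 140}}\right) + 17837 = \left(22198 + 2 \sqrt{\frac{1}{\frac{413}{3}}}\right) + 17837 = \left(22198 + 2 \sqrt{\frac{3}{413}}\right) + 17837 = \left(22198 + 2 \frac{\sqrt{1239}}{413}\right) + 17837 = \left(22198 + \frac{2 \sqrt{1239}}{413}\right) + 17837 = 40035 + \frac{2 \sqrt{1239}}{413}$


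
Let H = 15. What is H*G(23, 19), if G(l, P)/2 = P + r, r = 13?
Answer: 960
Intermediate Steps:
G(l, P) = 26 + 2*P (G(l, P) = 2*(P + 13) = 2*(13 + P) = 26 + 2*P)
H*G(23, 19) = 15*(26 + 2*19) = 15*(26 + 38) = 15*64 = 960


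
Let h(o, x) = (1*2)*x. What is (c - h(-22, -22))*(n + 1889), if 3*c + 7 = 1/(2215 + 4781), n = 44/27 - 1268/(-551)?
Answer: 2238812633603/28385316 ≈ 78872.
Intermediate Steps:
h(o, x) = 2*x
n = 58480/14877 (n = 44*(1/27) - 1268*(-1/551) = 44/27 + 1268/551 = 58480/14877 ≈ 3.9309)
c = -48971/20988 (c = -7/3 + 1/(3*(2215 + 4781)) = -7/3 + (1/3)/6996 = -7/3 + (1/3)*(1/6996) = -7/3 + 1/20988 = -48971/20988 ≈ -2.3333)
(c - h(-22, -22))*(n + 1889) = (-48971/20988 - 2*(-22))*(58480/14877 + 1889) = (-48971/20988 - 1*(-44))*(28161133/14877) = (-48971/20988 + 44)*(28161133/14877) = (874501/20988)*(28161133/14877) = 2238812633603/28385316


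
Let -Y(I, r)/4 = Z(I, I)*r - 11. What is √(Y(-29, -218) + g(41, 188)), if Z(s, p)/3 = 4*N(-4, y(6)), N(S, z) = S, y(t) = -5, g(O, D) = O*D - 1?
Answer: I*√34105 ≈ 184.68*I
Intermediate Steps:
g(O, D) = -1 + D*O (g(O, D) = D*O - 1 = -1 + D*O)
Z(s, p) = -48 (Z(s, p) = 3*(4*(-4)) = 3*(-16) = -48)
Y(I, r) = 44 + 192*r (Y(I, r) = -4*(-48*r - 11) = -4*(-11 - 48*r) = 44 + 192*r)
√(Y(-29, -218) + g(41, 188)) = √((44 + 192*(-218)) + (-1 + 188*41)) = √((44 - 41856) + (-1 + 7708)) = √(-41812 + 7707) = √(-34105) = I*√34105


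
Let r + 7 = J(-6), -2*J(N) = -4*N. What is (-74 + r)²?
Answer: 8649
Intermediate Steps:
J(N) = 2*N (J(N) = -(-2)*N = 2*N)
r = -19 (r = -7 + 2*(-6) = -7 - 12 = -19)
(-74 + r)² = (-74 - 19)² = (-93)² = 8649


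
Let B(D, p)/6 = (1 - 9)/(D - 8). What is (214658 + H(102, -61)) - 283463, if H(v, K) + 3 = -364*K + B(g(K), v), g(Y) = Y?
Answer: -1071876/23 ≈ -46603.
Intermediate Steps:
B(D, p) = -48/(-8 + D) (B(D, p) = 6*((1 - 9)/(D - 8)) = 6*(-8/(-8 + D)) = -48/(-8 + D))
H(v, K) = -3 - 364*K - 48/(-8 + K) (H(v, K) = -3 + (-364*K - 48/(-8 + K)) = -3 - 364*K - 48/(-8 + K))
(214658 + H(102, -61)) - 283463 = (214658 + (-24 - 364*(-61)² + 2909*(-61))/(-8 - 61)) - 283463 = (214658 + (-24 - 364*3721 - 177449)/(-69)) - 283463 = (214658 - (-24 - 1354444 - 177449)/69) - 283463 = (214658 - 1/69*(-1531917)) - 283463 = (214658 + 510639/23) - 283463 = 5447773/23 - 283463 = -1071876/23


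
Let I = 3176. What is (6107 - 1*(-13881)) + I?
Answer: 23164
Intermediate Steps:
(6107 - 1*(-13881)) + I = (6107 - 1*(-13881)) + 3176 = (6107 + 13881) + 3176 = 19988 + 3176 = 23164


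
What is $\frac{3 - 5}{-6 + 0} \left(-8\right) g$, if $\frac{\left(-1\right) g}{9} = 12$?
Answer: $288$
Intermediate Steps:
$g = -108$ ($g = \left(-9\right) 12 = -108$)
$\frac{3 - 5}{-6 + 0} \left(-8\right) g = \frac{3 - 5}{-6 + 0} \left(-8\right) \left(-108\right) = - \frac{2}{-6} \left(-8\right) \left(-108\right) = \left(-2\right) \left(- \frac{1}{6}\right) \left(-8\right) \left(-108\right) = \frac{1}{3} \left(-8\right) \left(-108\right) = \left(- \frac{8}{3}\right) \left(-108\right) = 288$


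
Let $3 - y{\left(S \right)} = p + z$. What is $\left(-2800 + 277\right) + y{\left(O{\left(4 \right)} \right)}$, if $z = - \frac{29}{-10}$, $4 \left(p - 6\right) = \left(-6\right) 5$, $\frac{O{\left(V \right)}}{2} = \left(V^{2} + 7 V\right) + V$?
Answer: $- \frac{12607}{5} \approx -2521.4$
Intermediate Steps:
$O{\left(V \right)} = 2 V^{2} + 16 V$ ($O{\left(V \right)} = 2 \left(\left(V^{2} + 7 V\right) + V\right) = 2 \left(V^{2} + 8 V\right) = 2 V^{2} + 16 V$)
$p = - \frac{3}{2}$ ($p = 6 + \frac{\left(-6\right) 5}{4} = 6 + \frac{1}{4} \left(-30\right) = 6 - \frac{15}{2} = - \frac{3}{2} \approx -1.5$)
$z = \frac{29}{10}$ ($z = \left(-29\right) \left(- \frac{1}{10}\right) = \frac{29}{10} \approx 2.9$)
$y{\left(S \right)} = \frac{8}{5}$ ($y{\left(S \right)} = 3 - \left(- \frac{3}{2} + \frac{29}{10}\right) = 3 - \frac{7}{5} = \frac{8}{5}$)
$\left(-2800 + 277\right) + y{\left(O{\left(4 \right)} \right)} = \left(-2800 + 277\right) + \frac{8}{5} = -2523 + \frac{8}{5} = - \frac{12607}{5}$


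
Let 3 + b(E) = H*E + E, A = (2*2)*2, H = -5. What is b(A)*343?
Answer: -12005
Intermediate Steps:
A = 8 (A = 4*2 = 8)
b(E) = -3 - 4*E (b(E) = -3 + (-5*E + E) = -3 - 4*E)
b(A)*343 = (-3 - 4*8)*343 = (-3 - 32)*343 = -35*343 = -12005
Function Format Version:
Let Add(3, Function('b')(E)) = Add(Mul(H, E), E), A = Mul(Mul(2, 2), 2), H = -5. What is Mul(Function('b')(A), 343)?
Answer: -12005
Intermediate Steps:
A = 8 (A = Mul(4, 2) = 8)
Function('b')(E) = Add(-3, Mul(-4, E)) (Function('b')(E) = Add(-3, Add(Mul(-5, E), E)) = Add(-3, Mul(-4, E)))
Mul(Function('b')(A), 343) = Mul(Add(-3, Mul(-4, 8)), 343) = Mul(Add(-3, -32), 343) = Mul(-35, 343) = -12005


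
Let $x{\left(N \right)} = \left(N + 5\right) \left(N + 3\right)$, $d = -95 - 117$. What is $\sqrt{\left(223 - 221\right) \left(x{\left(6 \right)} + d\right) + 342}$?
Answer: $2 \sqrt{29} \approx 10.77$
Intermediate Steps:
$d = -212$
$x{\left(N \right)} = \left(3 + N\right) \left(5 + N\right)$ ($x{\left(N \right)} = \left(5 + N\right) \left(3 + N\right) = \left(3 + N\right) \left(5 + N\right)$)
$\sqrt{\left(223 - 221\right) \left(x{\left(6 \right)} + d\right) + 342} = \sqrt{\left(223 - 221\right) \left(\left(15 + 6^{2} + 8 \cdot 6\right) - 212\right) + 342} = \sqrt{2 \left(\left(15 + 36 + 48\right) - 212\right) + 342} = \sqrt{2 \left(99 - 212\right) + 342} = \sqrt{2 \left(-113\right) + 342} = \sqrt{-226 + 342} = \sqrt{116} = 2 \sqrt{29}$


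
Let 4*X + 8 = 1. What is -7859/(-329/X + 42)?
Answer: -7859/230 ≈ -34.170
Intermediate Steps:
X = -7/4 (X = -2 + (¼)*1 = -2 + ¼ = -7/4 ≈ -1.7500)
-7859/(-329/X + 42) = -7859/(-329/(-7/4) + 42) = -7859/(-329*(-4)/7 + 42) = -7859/(-7*(-188/7) + 42) = -7859/(188 + 42) = -7859/230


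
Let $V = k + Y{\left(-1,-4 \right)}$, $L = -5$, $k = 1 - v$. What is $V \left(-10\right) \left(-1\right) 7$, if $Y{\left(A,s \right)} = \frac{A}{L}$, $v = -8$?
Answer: $644$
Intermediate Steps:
$k = 9$ ($k = 1 - -8 = 1 + 8 = 9$)
$Y{\left(A,s \right)} = - \frac{A}{5}$ ($Y{\left(A,s \right)} = \frac{A}{-5} = A \left(- \frac{1}{5}\right) = - \frac{A}{5}$)
$V = \frac{46}{5}$ ($V = 9 - - \frac{1}{5} = 9 + \frac{1}{5} = \frac{46}{5} \approx 9.2$)
$V \left(-10\right) \left(-1\right) 7 = \frac{46 \left(-10\right) \left(-1\right) 7}{5} = \frac{46 \cdot 10 \cdot 7}{5} = \frac{46}{5} \cdot 70 = 644$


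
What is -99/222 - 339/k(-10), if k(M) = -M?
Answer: -6354/185 ≈ -34.346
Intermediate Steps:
-99/222 - 339/k(-10) = -99/222 - 339/((-1*(-10))) = -99*1/222 - 339/10 = -33/74 - 339*⅒ = -33/74 - 339/10 = -6354/185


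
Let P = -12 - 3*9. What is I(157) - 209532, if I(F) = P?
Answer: -209571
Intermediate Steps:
P = -39 (P = -12 - 27 = -39)
I(F) = -39
I(157) - 209532 = -39 - 209532 = -209571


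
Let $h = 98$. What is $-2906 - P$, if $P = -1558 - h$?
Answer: $-1250$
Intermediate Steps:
$P = -1656$ ($P = -1558 - 98 = -1656$)
$-2906 - P = -2906 - -1656 = -2906 + 1656 = -1250$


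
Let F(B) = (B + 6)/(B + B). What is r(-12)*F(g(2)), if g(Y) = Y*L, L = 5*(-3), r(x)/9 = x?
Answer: -216/5 ≈ -43.200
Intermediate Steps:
r(x) = 9*x
L = -15
g(Y) = -15*Y (g(Y) = Y*(-15) = -15*Y)
F(B) = (6 + B)/(2*B) (F(B) = (6 + B)/((2*B)) = (6 + B)*(1/(2*B)) = (6 + B)/(2*B))
r(-12)*F(g(2)) = (9*(-12))*((6 - 15*2)/(2*((-15*2)))) = -54*(6 - 30)/(-30) = -54*(-1)*(-24)/30 = -108*⅖ = -216/5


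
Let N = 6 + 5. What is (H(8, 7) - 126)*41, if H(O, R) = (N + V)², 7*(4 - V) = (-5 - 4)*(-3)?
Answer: -3690/49 ≈ -75.306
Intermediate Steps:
V = ⅐ (V = 4 - (-5 - 4)*(-3)/7 = 4 - (-9)*(-3)/7 = 4 - ⅐*27 = 4 - 27/7 = ⅐ ≈ 0.14286)
N = 11
H(O, R) = 6084/49 (H(O, R) = (11 + ⅐)² = (78/7)² = 6084/49)
(H(8, 7) - 126)*41 = (6084/49 - 126)*41 = -90/49*41 = -3690/49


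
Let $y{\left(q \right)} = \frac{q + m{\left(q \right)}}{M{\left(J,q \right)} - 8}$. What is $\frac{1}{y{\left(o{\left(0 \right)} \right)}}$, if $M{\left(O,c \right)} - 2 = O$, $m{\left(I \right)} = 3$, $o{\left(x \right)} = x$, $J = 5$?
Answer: $- \frac{1}{3} \approx -0.33333$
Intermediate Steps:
$M{\left(O,c \right)} = 2 + O$
$y{\left(q \right)} = -3 - q$ ($y{\left(q \right)} = \frac{q + 3}{\left(2 + 5\right) - 8} = \frac{3 + q}{7 - 8} = \frac{3 + q}{-1} = \left(3 + q\right) \left(-1\right) = -3 - q$)
$\frac{1}{y{\left(o{\left(0 \right)} \right)}} = \frac{1}{-3 - 0} = \frac{1}{-3 + 0} = \frac{1}{-3} = - \frac{1}{3}$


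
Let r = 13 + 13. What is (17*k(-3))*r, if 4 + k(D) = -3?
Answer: -3094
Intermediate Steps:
r = 26
k(D) = -7 (k(D) = -4 - 3 = -7)
(17*k(-3))*r = (17*(-7))*26 = -119*26 = -3094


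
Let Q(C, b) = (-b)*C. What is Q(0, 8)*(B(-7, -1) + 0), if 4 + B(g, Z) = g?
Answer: 0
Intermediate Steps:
B(g, Z) = -4 + g
Q(C, b) = -C*b
Q(0, 8)*(B(-7, -1) + 0) = (-1*0*8)*((-4 - 7) + 0) = 0*(-11 + 0) = 0*(-11) = 0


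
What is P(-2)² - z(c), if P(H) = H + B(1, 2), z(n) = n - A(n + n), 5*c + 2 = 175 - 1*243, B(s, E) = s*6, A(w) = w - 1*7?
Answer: -5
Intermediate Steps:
A(w) = -7 + w (A(w) = w - 7 = -7 + w)
B(s, E) = 6*s
c = -14 (c = -⅖ + (175 - 1*243)/5 = -⅖ + (175 - 243)/5 = -⅖ + (⅕)*(-68) = -⅖ - 68/5 = -14)
z(n) = 7 - n (z(n) = n - (-7 + (n + n)) = n - (-7 + 2*n) = n + (7 - 2*n) = 7 - n)
P(H) = 6 + H (P(H) = H + 6*1 = H + 6 = 6 + H)
P(-2)² - z(c) = (6 - 2)² - (7 - 1*(-14)) = 4² - (7 + 14) = 16 - 1*21 = 16 - 21 = -5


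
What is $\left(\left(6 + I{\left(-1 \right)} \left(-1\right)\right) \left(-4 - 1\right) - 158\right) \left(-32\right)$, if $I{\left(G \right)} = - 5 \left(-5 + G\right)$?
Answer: $1216$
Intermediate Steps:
$I{\left(G \right)} = 25 - 5 G$
$\left(\left(6 + I{\left(-1 \right)} \left(-1\right)\right) \left(-4 - 1\right) - 158\right) \left(-32\right) = \left(\left(6 + \left(25 - -5\right) \left(-1\right)\right) \left(-4 - 1\right) - 158\right) \left(-32\right) = \left(\left(6 + \left(25 + 5\right) \left(-1\right)\right) \left(-5\right) - 158\right) \left(-32\right) = \left(\left(6 + 30 \left(-1\right)\right) \left(-5\right) - 158\right) \left(-32\right) = \left(\left(6 - 30\right) \left(-5\right) - 158\right) \left(-32\right) = \left(\left(-24\right) \left(-5\right) - 158\right) \left(-32\right) = \left(120 - 158\right) \left(-32\right) = \left(-38\right) \left(-32\right) = 1216$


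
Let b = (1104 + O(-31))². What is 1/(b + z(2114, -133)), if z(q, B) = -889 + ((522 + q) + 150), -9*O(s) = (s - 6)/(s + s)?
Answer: 311364/380040497533 ≈ 8.1929e-7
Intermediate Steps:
O(s) = -(-6 + s)/(18*s) (O(s) = -(s - 6)/(9*(s + s)) = -(-6 + s)/(9*(2*s)) = -(-6 + s)*1/(2*s)/9 = -(-6 + s)/(18*s))
z(q, B) = -217 + q (z(q, B) = -889 + (672 + q) = -217 + q)
b = 379449840025/311364 (b = (1104 + (1/18)*(6 - 1*(-31))/(-31))² = (1104 + (1/18)*(-1/31)*(6 + 31))² = (1104 + (1/18)*(-1/31)*37)² = (1104 - 37/558)² = (615995/558)² = 379449840025/311364 ≈ 1.2187e+6)
1/(b + z(2114, -133)) = 1/(379449840025/311364 + (-217 + 2114)) = 1/(379449840025/311364 + 1897) = 1/(380040497533/311364) = 311364/380040497533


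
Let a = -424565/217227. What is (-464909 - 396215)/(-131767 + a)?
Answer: 8502699234/1301080667 ≈ 6.5351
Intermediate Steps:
a = -424565/217227 (a = -424565*1/217227 = -424565/217227 ≈ -1.9545)
(-464909 - 396215)/(-131767 + a) = (-464909 - 396215)/(-131767 - 424565/217227) = -861124/(-28623774674/217227) = -861124*(-217227/28623774674) = 8502699234/1301080667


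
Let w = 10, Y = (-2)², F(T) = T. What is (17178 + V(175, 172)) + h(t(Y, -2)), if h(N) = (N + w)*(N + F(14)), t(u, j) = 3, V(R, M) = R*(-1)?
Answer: 17224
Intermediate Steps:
V(R, M) = -R
Y = 4
h(N) = (10 + N)*(14 + N) (h(N) = (N + 10)*(N + 14) = (10 + N)*(14 + N))
(17178 + V(175, 172)) + h(t(Y, -2)) = (17178 - 1*175) + (140 + 3² + 24*3) = (17178 - 175) + (140 + 9 + 72) = 17003 + 221 = 17224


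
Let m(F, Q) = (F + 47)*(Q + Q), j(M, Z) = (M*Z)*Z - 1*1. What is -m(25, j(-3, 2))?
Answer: 1872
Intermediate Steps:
j(M, Z) = -1 + M*Z**2 (j(M, Z) = M*Z**2 - 1 = -1 + M*Z**2)
m(F, Q) = 2*Q*(47 + F) (m(F, Q) = (47 + F)*(2*Q) = 2*Q*(47 + F))
-m(25, j(-3, 2)) = -2*(-1 - 3*2**2)*(47 + 25) = -2*(-1 - 3*4)*72 = -2*(-1 - 12)*72 = -2*(-13)*72 = -1*(-1872) = 1872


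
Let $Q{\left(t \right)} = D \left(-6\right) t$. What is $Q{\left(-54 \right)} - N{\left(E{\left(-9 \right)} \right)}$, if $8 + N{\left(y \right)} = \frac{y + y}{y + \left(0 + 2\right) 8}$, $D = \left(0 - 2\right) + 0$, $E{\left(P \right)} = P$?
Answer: $- \frac{4462}{7} \approx -637.43$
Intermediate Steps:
$D = -2$ ($D = -2 + 0 = -2$)
$N{\left(y \right)} = -8 + \frac{2 y}{16 + y}$ ($N{\left(y \right)} = -8 + \frac{y + y}{y + \left(0 + 2\right) 8} = -8 + \frac{2 y}{y + 2 \cdot 8} = -8 + \frac{2 y}{y + 16} = -8 + \frac{2 y}{16 + y}$)
$Q{\left(t \right)} = 12 t$ ($Q{\left(t \right)} = \left(-2\right) \left(-6\right) t = 12 t$)
$Q{\left(-54 \right)} - N{\left(E{\left(-9 \right)} \right)} = 12 \left(-54\right) - \frac{2 \left(-64 - -27\right)}{16 - 9} = -648 - \frac{2 \left(-64 + 27\right)}{7} = -648 - 2 \cdot \frac{1}{7} \left(-37\right) = -648 - - \frac{74}{7} = -648 + \frac{74}{7} = - \frac{4462}{7}$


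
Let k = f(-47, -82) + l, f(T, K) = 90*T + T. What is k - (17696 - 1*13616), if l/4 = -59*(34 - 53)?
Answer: -3873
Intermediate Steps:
l = 4484 (l = 4*(-59*(34 - 53)) = 4*(-59*(-19)) = 4*1121 = 4484)
f(T, K) = 91*T
k = 207 (k = 91*(-47) + 4484 = -4277 + 4484 = 207)
k - (17696 - 1*13616) = 207 - (17696 - 1*13616) = 207 - (17696 - 13616) = 207 - 1*4080 = 207 - 4080 = -3873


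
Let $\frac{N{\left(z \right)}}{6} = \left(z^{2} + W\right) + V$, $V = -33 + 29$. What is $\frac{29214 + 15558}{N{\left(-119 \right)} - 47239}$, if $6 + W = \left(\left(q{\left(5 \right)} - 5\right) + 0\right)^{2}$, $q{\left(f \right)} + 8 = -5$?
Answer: $\frac{3444}{3047} \approx 1.1303$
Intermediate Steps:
$q{\left(f \right)} = -13$ ($q{\left(f \right)} = -8 - 5 = -13$)
$W = 318$ ($W = -6 + \left(\left(-13 - 5\right) + 0\right)^{2} = -6 + \left(-18 + 0\right)^{2} = -6 + \left(-18\right)^{2} = -6 + 324 = 318$)
$V = -4$
$N{\left(z \right)} = 1884 + 6 z^{2}$ ($N{\left(z \right)} = 6 \left(\left(z^{2} + 318\right) - 4\right) = 6 \left(\left(318 + z^{2}\right) - 4\right) = 6 \left(314 + z^{2}\right) = 1884 + 6 z^{2}$)
$\frac{29214 + 15558}{N{\left(-119 \right)} - 47239} = \frac{29214 + 15558}{\left(1884 + 6 \left(-119\right)^{2}\right) - 47239} = \frac{44772}{\left(1884 + 6 \cdot 14161\right) - 47239} = \frac{44772}{\left(1884 + 84966\right) - 47239} = \frac{44772}{86850 - 47239} = \frac{44772}{39611} = 44772 \cdot \frac{1}{39611} = \frac{3444}{3047}$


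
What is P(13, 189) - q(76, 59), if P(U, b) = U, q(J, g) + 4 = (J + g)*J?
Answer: -10243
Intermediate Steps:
q(J, g) = -4 + J*(J + g) (q(J, g) = -4 + (J + g)*J = -4 + J*(J + g))
P(13, 189) - q(76, 59) = 13 - (-4 + 76² + 76*59) = 13 - (-4 + 5776 + 4484) = 13 - 1*10256 = 13 - 10256 = -10243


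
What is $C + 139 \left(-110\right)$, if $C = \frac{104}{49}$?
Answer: $- \frac{749106}{49} \approx -15288.0$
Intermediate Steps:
$C = \frac{104}{49}$ ($C = 104 \cdot \frac{1}{49} = \frac{104}{49} \approx 2.1224$)
$C + 139 \left(-110\right) = \frac{104}{49} + 139 \left(-110\right) = \frac{104}{49} - 15290 = - \frac{749106}{49}$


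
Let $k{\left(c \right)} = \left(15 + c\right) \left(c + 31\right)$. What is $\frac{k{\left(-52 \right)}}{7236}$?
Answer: $\frac{259}{2412} \approx 0.10738$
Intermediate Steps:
$k{\left(c \right)} = \left(15 + c\right) \left(31 + c\right)$
$\frac{k{\left(-52 \right)}}{7236} = \frac{465 + \left(-52\right)^{2} + 46 \left(-52\right)}{7236} = \left(465 + 2704 - 2392\right) \frac{1}{7236} = 777 \cdot \frac{1}{7236} = \frac{259}{2412}$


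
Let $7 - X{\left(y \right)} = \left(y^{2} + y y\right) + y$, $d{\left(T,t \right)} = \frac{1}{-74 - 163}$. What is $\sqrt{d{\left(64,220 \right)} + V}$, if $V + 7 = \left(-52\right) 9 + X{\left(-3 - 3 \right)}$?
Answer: $\frac{i \sqrt{29994483}}{237} \approx 23.109 i$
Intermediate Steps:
$d{\left(T,t \right)} = - \frac{1}{237}$ ($d{\left(T,t \right)} = \frac{1}{-237} = - \frac{1}{237}$)
$X{\left(y \right)} = 7 - y - 2 y^{2}$ ($X{\left(y \right)} = 7 - \left(\left(y^{2} + y y\right) + y\right) = 7 - \left(\left(y^{2} + y^{2}\right) + y\right) = 7 - \left(2 y^{2} + y\right) = 7 - \left(y + 2 y^{2}\right) = 7 - y - 2 y^{2}$)
$V = -534$ ($V = -7 - \left(455 + 2 \left(-3 - 3\right)^{2}\right) = -7 - 527 = -534$)
$\sqrt{d{\left(64,220 \right)} + V} = \sqrt{- \frac{1}{237} - 534} = \sqrt{- \frac{126559}{237}} = \frac{i \sqrt{29994483}}{237}$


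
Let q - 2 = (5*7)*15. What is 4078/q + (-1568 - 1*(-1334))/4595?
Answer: 18615092/2421565 ≈ 7.6872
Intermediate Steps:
q = 527 (q = 2 + (5*7)*15 = 2 + 35*15 = 2 + 525 = 527)
4078/q + (-1568 - 1*(-1334))/4595 = 4078/527 + (-1568 - 1*(-1334))/4595 = 4078*(1/527) + (-1568 + 1334)*(1/4595) = 4078/527 - 234*1/4595 = 4078/527 - 234/4595 = 18615092/2421565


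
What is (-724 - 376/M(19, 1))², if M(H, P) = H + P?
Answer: 13793796/25 ≈ 5.5175e+5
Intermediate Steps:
(-724 - 376/M(19, 1))² = (-724 - 376/(19 + 1))² = (-724 - 376/20)² = (-724 - 376*1/20)² = (-724 - 94/5)² = (-3714/5)² = 13793796/25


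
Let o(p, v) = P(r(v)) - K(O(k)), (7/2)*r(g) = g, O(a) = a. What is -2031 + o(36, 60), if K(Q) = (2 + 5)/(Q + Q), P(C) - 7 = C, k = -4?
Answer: -112335/56 ≈ -2006.0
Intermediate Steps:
r(g) = 2*g/7
P(C) = 7 + C
K(Q) = 7/(2*Q) (K(Q) = 7/((2*Q)) = 7*(1/(2*Q)) = 7/(2*Q))
o(p, v) = 63/8 + 2*v/7 (o(p, v) = (7 + 2*v/7) - 7/(2*(-4)) = (7 + 2*v/7) - 7*(-1)/(2*4) = (7 + 2*v/7) - 1*(-7/8) = (7 + 2*v/7) + 7/8 = 63/8 + 2*v/7)
-2031 + o(36, 60) = -2031 + (63/8 + (2/7)*60) = -2031 + (63/8 + 120/7) = -2031 + 1401/56 = -112335/56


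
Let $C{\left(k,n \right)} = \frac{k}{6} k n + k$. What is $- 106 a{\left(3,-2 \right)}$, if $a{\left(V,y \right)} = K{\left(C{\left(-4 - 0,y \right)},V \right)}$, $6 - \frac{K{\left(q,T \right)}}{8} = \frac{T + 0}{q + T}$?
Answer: $- \frac{104304}{19} \approx -5489.7$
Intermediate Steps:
$C{\left(k,n \right)} = k + \frac{n k^{2}}{6}$ ($C{\left(k,n \right)} = k \frac{1}{6} k n + k = \frac{k}{6} k n + k = \frac{k^{2}}{6} n + k = \frac{n k^{2}}{6} + k = k + \frac{n k^{2}}{6}$)
$K{\left(q,T \right)} = 48 - \frac{8 T}{T + q}$ ($K{\left(q,T \right)} = 48 - 8 \frac{T + 0}{q + T} = 48 - 8 \frac{T}{T + q} = 48 - \frac{8 T}{T + q}$)
$a{\left(V,y \right)} = \frac{8 \left(-24 + 5 V + 16 y\right)}{-4 + V + \frac{8 y}{3}}$ ($a{\left(V,y \right)} = \frac{8 \left(5 V + 6 \frac{\left(-4 - 0\right) \left(6 + \left(-4 - 0\right) y\right)}{6}\right)}{V + \frac{\left(-4 - 0\right) \left(6 + \left(-4 - 0\right) y\right)}{6}} = \frac{8 \left(5 V + 6 \frac{\left(-4 + 0\right) \left(6 + \left(-4 + 0\right) y\right)}{6}\right)}{V + \frac{\left(-4 + 0\right) \left(6 + \left(-4 + 0\right) y\right)}{6}} = \frac{8 \left(5 V + 6 \cdot \frac{1}{6} \left(-4\right) \left(6 - 4 y\right)\right)}{V + \frac{1}{6} \left(-4\right) \left(6 - 4 y\right)} = \frac{8 \left(5 V + 6 \left(-4 + \frac{8 y}{3}\right)\right)}{V + \left(-4 + \frac{8 y}{3}\right)} = \frac{8 \left(5 V + \left(-24 + 16 y\right)\right)}{-4 + V + \frac{8 y}{3}} = \frac{8 \left(-24 + 5 V + 16 y\right)}{-4 + V + \frac{8 y}{3}}$)
$- 106 a{\left(3,-2 \right)} = - 106 \frac{24 \left(-24 + 5 \cdot 3 + 16 \left(-2\right)\right)}{-12 + 3 \cdot 3 + 8 \left(-2\right)} = - 106 \frac{24 \left(-24 + 15 - 32\right)}{-12 + 9 - 16} = - 106 \cdot 24 \frac{1}{-19} \left(-41\right) = - 106 \cdot 24 \left(- \frac{1}{19}\right) \left(-41\right) = \left(-106\right) \frac{984}{19} = - \frac{104304}{19}$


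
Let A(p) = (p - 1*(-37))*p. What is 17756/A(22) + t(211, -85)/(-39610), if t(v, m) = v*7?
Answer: 350699007/25706890 ≈ 13.642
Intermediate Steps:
t(v, m) = 7*v
A(p) = p*(37 + p) (A(p) = (p + 37)*p = (37 + p)*p = p*(37 + p))
17756/A(22) + t(211, -85)/(-39610) = 17756/((22*(37 + 22))) + (7*211)/(-39610) = 17756/((22*59)) + 1477*(-1/39610) = 17756/1298 - 1477/39610 = 17756*(1/1298) - 1477/39610 = 8878/649 - 1477/39610 = 350699007/25706890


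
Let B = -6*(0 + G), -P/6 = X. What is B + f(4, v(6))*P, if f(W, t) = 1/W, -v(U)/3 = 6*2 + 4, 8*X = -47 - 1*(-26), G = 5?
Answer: -417/16 ≈ -26.063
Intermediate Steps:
X = -21/8 (X = (-47 - 1*(-26))/8 = (-47 + 26)/8 = (1/8)*(-21) = -21/8 ≈ -2.6250)
P = 63/4 (P = -6*(-21/8) = 63/4 ≈ 15.750)
v(U) = -48 (v(U) = -3*(6*2 + 4) = -3*(12 + 4) = -3*16 = -48)
B = -30 (B = -6*(0 + 5) = -6*5 = -30)
B + f(4, v(6))*P = -30 + (63/4)/4 = -30 + (1/4)*(63/4) = -30 + 63/16 = -417/16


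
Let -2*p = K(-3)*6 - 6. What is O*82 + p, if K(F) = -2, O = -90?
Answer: -7371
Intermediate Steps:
p = 9 (p = -(-2*6 - 6)/2 = -(-12 - 6)/2 = -½*(-18) = 9)
O*82 + p = -90*82 + 9 = -7380 + 9 = -7371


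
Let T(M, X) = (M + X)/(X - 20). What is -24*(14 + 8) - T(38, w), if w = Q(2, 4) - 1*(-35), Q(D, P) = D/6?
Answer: -12254/23 ≈ -532.78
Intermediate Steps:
Q(D, P) = D/6 (Q(D, P) = D*(1/6) = D/6)
w = 106/3 (w = (1/6)*2 - 1*(-35) = 1/3 + 35 = 106/3 ≈ 35.333)
T(M, X) = (M + X)/(-20 + X)
-24*(14 + 8) - T(38, w) = -24*(14 + 8) - (38 + 106/3)/(-20 + 106/3) = -24*22 - 220/(46/3*3) = -528 - 3*220/(46*3) = -528 - 1*110/23 = -528 - 110/23 = -12254/23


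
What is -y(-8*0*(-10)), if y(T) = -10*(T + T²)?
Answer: 0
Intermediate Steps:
y(T) = -10*T - 10*T²
-y(-8*0*(-10)) = -(-10)*-8*0*(-10)*(1 - 8*0*(-10)) = -(-10)*0*(-10)*(1 + 0*(-10)) = -(-10)*0*(1 + 0) = -(-10)*0 = -1*0 = 0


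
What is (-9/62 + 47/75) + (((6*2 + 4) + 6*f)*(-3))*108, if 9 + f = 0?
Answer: 57253039/4650 ≈ 12312.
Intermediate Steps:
f = -9 (f = -9 + 0 = -9)
(-9/62 + 47/75) + (((6*2 + 4) + 6*f)*(-3))*108 = (-9/62 + 47/75) + (((6*2 + 4) + 6*(-9))*(-3))*108 = (-9*1/62 + 47*(1/75)) + (((12 + 4) - 54)*(-3))*108 = (-9/62 + 47/75) + ((16 - 54)*(-3))*108 = 2239/4650 - 38*(-3)*108 = 2239/4650 + 114*108 = 2239/4650 + 12312 = 57253039/4650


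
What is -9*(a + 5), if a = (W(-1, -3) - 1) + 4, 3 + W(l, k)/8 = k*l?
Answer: -72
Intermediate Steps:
W(l, k) = -24 + 8*k*l (W(l, k) = -24 + 8*(k*l) = -24 + 8*k*l)
a = 3 (a = ((-24 + 8*(-3)*(-1)) - 1) + 4 = ((-24 + 24) - 1) + 4 = (0 - 1) + 4 = -1 + 4 = 3)
-9*(a + 5) = -9*(3 + 5) = -9*8 = -72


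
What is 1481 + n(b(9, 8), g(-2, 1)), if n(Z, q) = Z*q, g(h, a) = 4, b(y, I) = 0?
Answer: 1481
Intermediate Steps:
1481 + n(b(9, 8), g(-2, 1)) = 1481 + 0*4 = 1481 + 0 = 1481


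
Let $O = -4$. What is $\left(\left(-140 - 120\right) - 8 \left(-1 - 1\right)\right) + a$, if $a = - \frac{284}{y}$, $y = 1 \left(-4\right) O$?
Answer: $- \frac{1047}{4} \approx -261.75$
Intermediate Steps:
$y = 16$ ($y = 1 \left(-4\right) \left(-4\right) = \left(-4\right) \left(-4\right) = 16$)
$a = - \frac{71}{4}$ ($a = - \frac{284}{16} = \left(-284\right) \frac{1}{16} = - \frac{71}{4} \approx -17.75$)
$\left(\left(-140 - 120\right) - 8 \left(-1 - 1\right)\right) + a = \left(\left(-140 - 120\right) - 8 \left(-1 - 1\right)\right) - \frac{71}{4} = \left(-260 - -16\right) - \frac{71}{4} = \left(-260 + 16\right) - \frac{71}{4} = -244 - \frac{71}{4} = - \frac{1047}{4}$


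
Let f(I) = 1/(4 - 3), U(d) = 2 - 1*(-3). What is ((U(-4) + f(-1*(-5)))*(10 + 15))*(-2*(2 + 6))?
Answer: -2400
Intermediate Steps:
U(d) = 5 (U(d) = 2 + 3 = 5)
f(I) = 1 (f(I) = 1/1 = 1)
((U(-4) + f(-1*(-5)))*(10 + 15))*(-2*(2 + 6)) = ((5 + 1)*(10 + 15))*(-2*(2 + 6)) = (6*25)*(-2*8) = 150*(-16) = -2400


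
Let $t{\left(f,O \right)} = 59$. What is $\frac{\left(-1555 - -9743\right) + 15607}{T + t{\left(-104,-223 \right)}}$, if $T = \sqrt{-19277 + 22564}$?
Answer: $\frac{1403905}{194} - \frac{23795 \sqrt{3287}}{194} \approx 204.54$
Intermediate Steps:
$T = \sqrt{3287} \approx 57.332$
$\frac{\left(-1555 - -9743\right) + 15607}{T + t{\left(-104,-223 \right)}} = \frac{\left(-1555 - -9743\right) + 15607}{\sqrt{3287} + 59} = \frac{\left(-1555 + 9743\right) + 15607}{59 + \sqrt{3287}} = \frac{8188 + 15607}{59 + \sqrt{3287}} = \frac{23795}{59 + \sqrt{3287}}$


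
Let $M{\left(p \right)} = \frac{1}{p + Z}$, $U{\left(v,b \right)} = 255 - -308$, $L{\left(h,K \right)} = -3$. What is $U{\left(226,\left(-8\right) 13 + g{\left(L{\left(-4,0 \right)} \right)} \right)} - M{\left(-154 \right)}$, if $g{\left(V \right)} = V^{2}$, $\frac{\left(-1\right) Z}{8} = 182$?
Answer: $\frac{906431}{1610} \approx 563.0$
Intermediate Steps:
$Z = -1456$ ($Z = \left(-8\right) 182 = -1456$)
$U{\left(v,b \right)} = 563$ ($U{\left(v,b \right)} = 255 + 308 = 563$)
$M{\left(p \right)} = \frac{1}{-1456 + p}$ ($M{\left(p \right)} = \frac{1}{p - 1456} = \frac{1}{-1456 + p}$)
$U{\left(226,\left(-8\right) 13 + g{\left(L{\left(-4,0 \right)} \right)} \right)} - M{\left(-154 \right)} = 563 - \frac{1}{-1456 - 154} = 563 - \frac{1}{-1610} = 563 - - \frac{1}{1610} = 563 + \frac{1}{1610} = \frac{906431}{1610}$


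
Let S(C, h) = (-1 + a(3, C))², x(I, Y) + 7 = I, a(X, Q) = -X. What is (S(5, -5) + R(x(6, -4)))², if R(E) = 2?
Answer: 324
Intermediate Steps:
x(I, Y) = -7 + I
S(C, h) = 16 (S(C, h) = (-1 - 1*3)² = (-1 - 3)² = (-4)² = 16)
(S(5, -5) + R(x(6, -4)))² = (16 + 2)² = 18² = 324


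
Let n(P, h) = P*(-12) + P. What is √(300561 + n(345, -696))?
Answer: 3*√32974 ≈ 544.76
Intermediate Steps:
n(P, h) = -11*P (n(P, h) = -12*P + P = -11*P)
√(300561 + n(345, -696)) = √(300561 - 11*345) = √(300561 - 3795) = √296766 = 3*√32974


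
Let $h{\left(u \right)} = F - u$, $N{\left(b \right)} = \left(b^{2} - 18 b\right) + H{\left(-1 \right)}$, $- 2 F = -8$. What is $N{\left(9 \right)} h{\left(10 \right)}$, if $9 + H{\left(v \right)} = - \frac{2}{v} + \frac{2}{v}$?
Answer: $540$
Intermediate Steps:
$F = 4$ ($F = \left(- \frac{1}{2}\right) \left(-8\right) = 4$)
$H{\left(v \right)} = -9$ ($H{\left(v \right)} = -9 + \left(- \frac{2}{v} + \frac{2}{v}\right) = -9 + 0 = -9$)
$N{\left(b \right)} = -9 + b^{2} - 18 b$ ($N{\left(b \right)} = \left(b^{2} - 18 b\right) - 9 = -9 + b^{2} - 18 b$)
$h{\left(u \right)} = 4 - u$
$N{\left(9 \right)} h{\left(10 \right)} = \left(-9 + 9^{2} - 162\right) \left(4 - 10\right) = \left(-9 + 81 - 162\right) \left(4 - 10\right) = \left(-90\right) \left(-6\right) = 540$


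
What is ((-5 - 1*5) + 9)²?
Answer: 1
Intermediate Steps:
((-5 - 1*5) + 9)² = ((-5 - 5) + 9)² = (-10 + 9)² = (-1)² = 1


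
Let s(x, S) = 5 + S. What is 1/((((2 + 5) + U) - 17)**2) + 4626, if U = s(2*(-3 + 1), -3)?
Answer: 296065/64 ≈ 4626.0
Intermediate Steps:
U = 2 (U = 5 - 3 = 2)
1/((((2 + 5) + U) - 17)**2) + 4626 = 1/((((2 + 5) + 2) - 17)**2) + 4626 = 1/(((7 + 2) - 17)**2) + 4626 = 1/((9 - 17)**2) + 4626 = 1/((-8)**2) + 4626 = 1/64 + 4626 = 296065/64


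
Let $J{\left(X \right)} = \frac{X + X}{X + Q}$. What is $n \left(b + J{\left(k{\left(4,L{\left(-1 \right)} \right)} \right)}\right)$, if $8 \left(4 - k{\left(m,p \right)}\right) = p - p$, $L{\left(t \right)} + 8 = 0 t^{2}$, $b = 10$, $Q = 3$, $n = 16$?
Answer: $\frac{1248}{7} \approx 178.29$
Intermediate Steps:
$L{\left(t \right)} = -8$ ($L{\left(t \right)} = -8 + 0 t^{2} = -8 + 0 = -8$)
$k{\left(m,p \right)} = 4$ ($k{\left(m,p \right)} = 4 - \frac{p - p}{8} = 4 - 0 = 4 + 0 = 4$)
$J{\left(X \right)} = \frac{2 X}{3 + X}$ ($J{\left(X \right)} = \frac{X + X}{X + 3} = \frac{2 X}{3 + X}$)
$n \left(b + J{\left(k{\left(4,L{\left(-1 \right)} \right)} \right)}\right) = 16 \left(10 + 2 \cdot 4 \frac{1}{3 + 4}\right) = 16 \left(10 + 2 \cdot 4 \cdot \frac{1}{7}\right) = 16 \left(10 + \frac{8}{7}\right) = 16 \cdot \frac{78}{7} = \frac{1248}{7}$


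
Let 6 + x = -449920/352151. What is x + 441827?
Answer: 155587257051/352151 ≈ 4.4182e+5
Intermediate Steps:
x = -2562826/352151 (x = -6 - 449920/352151 = -2562826/352151 ≈ -7.2776)
x + 441827 = -2562826/352151 + 441827 = 155587257051/352151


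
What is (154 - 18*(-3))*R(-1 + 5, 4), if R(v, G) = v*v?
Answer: 3328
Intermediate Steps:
R(v, G) = v²
(154 - 18*(-3))*R(-1 + 5, 4) = (154 - 18*(-3))*(-1 + 5)² = (154 + 54)*4² = 208*16 = 3328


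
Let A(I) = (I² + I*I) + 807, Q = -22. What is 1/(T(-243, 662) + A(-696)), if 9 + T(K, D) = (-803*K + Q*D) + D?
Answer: 1/1150857 ≈ 8.6892e-7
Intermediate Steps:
T(K, D) = -9 - 803*K - 21*D (T(K, D) = -9 + ((-803*K - 22*D) + D) = -9 + (-803*K - 21*D) = -9 - 803*K - 21*D)
A(I) = 807 + 2*I² (A(I) = (I² + I²) + 807 = 2*I² + 807 = 807 + 2*I²)
1/(T(-243, 662) + A(-696)) = 1/((-9 - 803*(-243) - 21*662) + (807 + 2*(-696)²)) = 1/((-9 + 195129 - 13902) + (807 + 2*484416)) = 1/(181218 + (807 + 968832)) = 1/(181218 + 969639) = 1/1150857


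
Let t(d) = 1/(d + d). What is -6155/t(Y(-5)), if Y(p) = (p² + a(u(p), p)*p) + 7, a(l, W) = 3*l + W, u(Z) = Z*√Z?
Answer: -701670 - 923250*I*√5 ≈ -7.0167e+5 - 2.0645e+6*I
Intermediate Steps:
u(Z) = Z^(3/2)
a(l, W) = W + 3*l
Y(p) = 7 + p² + p*(p + 3*p^(3/2)) (Y(p) = (p² + (p + 3*p^(3/2))*p) + 7 = (p² + p*(p + 3*p^(3/2))) + 7 = 7 + p² + p*(p + 3*p^(3/2)))
t(d) = 1/(2*d)
-6155/t(Y(-5)) = -(701670 + 923250*I*√5) = -6155*(114 + 150*I*√5) = -701670 - 923250*I*√5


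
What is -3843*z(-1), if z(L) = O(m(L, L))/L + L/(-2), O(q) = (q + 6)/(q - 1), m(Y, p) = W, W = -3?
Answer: -19215/4 ≈ -4803.8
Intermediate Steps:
m(Y, p) = -3
O(q) = (6 + q)/(-1 + q)
z(L) = -3/(4*L) - L/2 (z(L) = ((6 - 3)/(-1 - 3))/L + L/(-2) = (3/(-4))/L + L*(-½) = (-¼*3)/L - L/2 = -3/(4*L) - L/2)
-3843*z(-1) = -3843*(-¾/(-1) - ½*(-1)) = -3843*(-¾*(-1) + ½) = -3843*(¾ + ½) = -3843*5/4 = -19215/4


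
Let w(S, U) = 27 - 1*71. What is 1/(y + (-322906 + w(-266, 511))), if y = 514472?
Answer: 1/191522 ≈ 5.2213e-6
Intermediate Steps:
w(S, U) = -44 (w(S, U) = 27 - 71 = -44)
1/(y + (-322906 + w(-266, 511))) = 1/(514472 + (-322906 - 44)) = 1/(514472 - 322950) = 1/191522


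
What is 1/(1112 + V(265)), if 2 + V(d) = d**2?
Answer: 1/71335 ≈ 1.4018e-5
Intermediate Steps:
V(d) = -2 + d**2
1/(1112 + V(265)) = 1/(1112 + (-2 + 265**2)) = 1/(1112 + (-2 + 70225)) = 1/(1112 + 70223) = 1/71335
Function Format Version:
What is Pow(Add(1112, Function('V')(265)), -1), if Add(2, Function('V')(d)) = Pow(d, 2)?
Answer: Rational(1, 71335) ≈ 1.4018e-5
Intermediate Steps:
Function('V')(d) = Add(-2, Pow(d, 2))
Pow(Add(1112, Function('V')(265)), -1) = Pow(Add(1112, Add(-2, Pow(265, 2))), -1) = Pow(Add(1112, Add(-2, 70225)), -1) = Pow(Add(1112, 70223), -1) = Pow(71335, -1) = Rational(1, 71335)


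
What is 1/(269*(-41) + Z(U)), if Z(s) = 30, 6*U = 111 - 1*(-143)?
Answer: -1/10999 ≈ -9.0917e-5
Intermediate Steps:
U = 127/3 (U = (111 - 1*(-143))/6 = (111 + 143)/6 = (⅙)*254 = 127/3 ≈ 42.333)
1/(269*(-41) + Z(U)) = 1/(269*(-41) + 30) = 1/(-11029 + 30) = 1/(-10999) = -1/10999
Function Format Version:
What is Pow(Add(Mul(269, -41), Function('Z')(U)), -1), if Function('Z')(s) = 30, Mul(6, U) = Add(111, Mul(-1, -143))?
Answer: Rational(-1, 10999) ≈ -9.0917e-5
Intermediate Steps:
U = Rational(127, 3) (U = Mul(Rational(1, 6), Add(111, Mul(-1, -143))) = Mul(Rational(1, 6), Add(111, 143)) = Mul(Rational(1, 6), 254) = Rational(127, 3) ≈ 42.333)
Pow(Add(Mul(269, -41), Function('Z')(U)), -1) = Pow(Add(Mul(269, -41), 30), -1) = Pow(Add(-11029, 30), -1) = Pow(-10999, -1) = Rational(-1, 10999)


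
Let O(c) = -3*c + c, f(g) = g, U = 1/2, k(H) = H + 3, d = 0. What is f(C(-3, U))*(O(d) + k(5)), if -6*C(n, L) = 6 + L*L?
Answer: -25/3 ≈ -8.3333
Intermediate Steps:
k(H) = 3 + H
U = 1/2 ≈ 0.50000
C(n, L) = -1 - L**2/6 (C(n, L) = -(6 + L*L)/6 = -(6 + L**2)/6 = -1 - L**2/6)
O(c) = -2*c
f(C(-3, U))*(O(d) + k(5)) = (-1 - (1/2)**2/6)*(-2*0 + (3 + 5)) = (-1 - 1/6*1/4)*(0 + 8) = (-1 - 1/24)*8 = -25/24*8 = -25/3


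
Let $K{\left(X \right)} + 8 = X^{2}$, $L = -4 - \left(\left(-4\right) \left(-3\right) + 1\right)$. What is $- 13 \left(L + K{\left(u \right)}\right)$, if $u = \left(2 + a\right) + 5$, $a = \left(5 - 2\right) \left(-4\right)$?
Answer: $0$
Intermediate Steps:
$a = -12$ ($a = 3 \left(-4\right) = -12$)
$L = -17$ ($L = -4 - \left(12 + 1\right) = -4 - 13 = -17$)
$u = -5$ ($u = \left(2 - 12\right) + 5 = -10 + 5 = -5$)
$K{\left(X \right)} = -8 + X^{2}$
$- 13 \left(L + K{\left(u \right)}\right) = - 13 \left(-17 - \left(8 - \left(-5\right)^{2}\right)\right) = - 13 \left(-17 + \left(-8 + 25\right)\right) = - 13 \left(-17 + 17\right) = \left(-13\right) 0 = 0$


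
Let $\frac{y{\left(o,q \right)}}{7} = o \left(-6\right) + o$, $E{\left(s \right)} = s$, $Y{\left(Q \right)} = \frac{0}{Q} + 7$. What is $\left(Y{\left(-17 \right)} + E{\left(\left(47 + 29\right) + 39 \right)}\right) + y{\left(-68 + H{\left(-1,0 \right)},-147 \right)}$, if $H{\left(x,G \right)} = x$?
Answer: $2537$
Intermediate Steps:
$Y{\left(Q \right)} = 7$ ($Y{\left(Q \right)} = 0 + 7 = 7$)
$y{\left(o,q \right)} = - 35 o$ ($y{\left(o,q \right)} = 7 \left(o \left(-6\right) + o\right) = 7 \left(- 6 o + o\right) = 7 \left(- 5 o\right) = - 35 o$)
$\left(Y{\left(-17 \right)} + E{\left(\left(47 + 29\right) + 39 \right)}\right) + y{\left(-68 + H{\left(-1,0 \right)},-147 \right)} = \left(7 + \left(\left(47 + 29\right) + 39\right)\right) - 35 \left(-68 - 1\right) = \left(7 + \left(76 + 39\right)\right) - -2415 = \left(7 + 115\right) + 2415 = 122 + 2415 = 2537$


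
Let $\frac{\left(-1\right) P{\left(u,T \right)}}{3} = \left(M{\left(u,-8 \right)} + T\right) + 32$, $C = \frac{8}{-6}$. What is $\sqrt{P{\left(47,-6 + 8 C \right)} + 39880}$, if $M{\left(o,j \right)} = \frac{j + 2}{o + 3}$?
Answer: $\frac{3 \sqrt{110651}}{5} \approx 199.59$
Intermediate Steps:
$M{\left(o,j \right)} = \frac{2 + j}{3 + o}$
$C = - \frac{4}{3}$ ($C = 8 \left(- \frac{1}{6}\right) = - \frac{4}{3} \approx -1.3333$)
$P{\left(u,T \right)} = -96 - 3 T + \frac{18}{3 + u}$ ($P{\left(u,T \right)} = - 3 \left(\left(\frac{2 - 8}{3 + u} + T\right) + 32\right) = - 3 \left(\left(\frac{1}{3 + u} \left(-6\right) + T\right) + 32\right) = - 3 \left(\left(- \frac{6}{3 + u} + T\right) + 32\right) = - 3 \left(\left(T - \frac{6}{3 + u}\right) + 32\right) = - 3 \left(32 + T - \frac{6}{3 + u}\right) = -96 - 3 T + \frac{18}{3 + u}$)
$\sqrt{P{\left(47,-6 + 8 C \right)} + 39880} = \sqrt{\frac{3 \left(6 - \left(3 + 47\right) \left(32 + \left(-6 + 8 \left(- \frac{4}{3}\right)\right)\right)\right)}{3 + 47} + 39880} = \sqrt{\frac{3 \left(6 - 50 \left(32 - \frac{50}{3}\right)\right)}{50} + 39880} = \sqrt{3 \cdot \frac{1}{50} \left(6 - 50 \left(32 - \frac{50}{3}\right)\right) + 39880} = \sqrt{3 \cdot \frac{1}{50} \left(6 - 50 \cdot \frac{46}{3}\right) + 39880} = \sqrt{3 \cdot \frac{1}{50} \left(6 - \frac{2300}{3}\right) + 39880} = \sqrt{3 \cdot \frac{1}{50} \left(- \frac{2282}{3}\right) + 39880} = \sqrt{- \frac{1141}{25} + 39880} = \sqrt{\frac{995859}{25}} = \frac{3 \sqrt{110651}}{5}$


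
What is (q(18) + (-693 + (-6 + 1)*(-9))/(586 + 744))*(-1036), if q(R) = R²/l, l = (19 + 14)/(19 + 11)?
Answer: -318353328/1045 ≈ -3.0464e+5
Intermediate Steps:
l = 11/10 (l = 33/30 = 33*(1/30) = 11/10 ≈ 1.1000)
q(R) = 10*R²/11 (q(R) = R²/(11/10) = R²*(10/11) = 10*R²/11)
(q(18) + (-693 + (-6 + 1)*(-9))/(586 + 744))*(-1036) = ((10/11)*18² + (-693 + (-6 + 1)*(-9))/(586 + 744))*(-1036) = ((10/11)*324 + (-693 - 5*(-9))/1330)*(-1036) = (3240/11 + (-693 + 45)*(1/1330))*(-1036) = (3240/11 - 648*1/1330)*(-1036) = (3240/11 - 324/665)*(-1036) = (2151036/7315)*(-1036) = -318353328/1045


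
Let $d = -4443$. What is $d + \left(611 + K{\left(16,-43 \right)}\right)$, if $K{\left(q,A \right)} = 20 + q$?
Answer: $-3796$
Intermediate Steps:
$d + \left(611 + K{\left(16,-43 \right)}\right) = -4443 + \left(611 + \left(20 + 16\right)\right) = -4443 + \left(611 + 36\right) = -4443 + 647 = -3796$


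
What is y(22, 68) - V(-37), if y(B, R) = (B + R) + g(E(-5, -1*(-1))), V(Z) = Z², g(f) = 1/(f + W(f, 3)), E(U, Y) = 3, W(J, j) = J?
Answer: -7673/6 ≈ -1278.8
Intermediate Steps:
g(f) = 1/(2*f) (g(f) = 1/(f + f) = 1/(2*f))
y(B, R) = ⅙ + B + R (y(B, R) = (B + R) + (½)/3 = (B + R) + (½)*(⅓) = (B + R) + ⅙ = ⅙ + B + R)
y(22, 68) - V(-37) = (⅙ + 22 + 68) - 1*(-37)² = 541/6 - 1*1369 = 541/6 - 1369 = -7673/6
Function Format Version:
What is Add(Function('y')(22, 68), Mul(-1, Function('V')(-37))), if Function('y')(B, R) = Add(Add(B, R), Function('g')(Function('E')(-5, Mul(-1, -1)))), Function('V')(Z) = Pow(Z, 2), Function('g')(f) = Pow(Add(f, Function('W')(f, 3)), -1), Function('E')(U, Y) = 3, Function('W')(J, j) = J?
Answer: Rational(-7673, 6) ≈ -1278.8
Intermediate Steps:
Function('g')(f) = Mul(Rational(1, 2), Pow(f, -1)) (Function('g')(f) = Pow(Add(f, f), -1) = Pow(Mul(2, f), -1) = Mul(Rational(1, 2), Pow(f, -1)))
Function('y')(B, R) = Add(Rational(1, 6), B, R) (Function('y')(B, R) = Add(Add(B, R), Mul(Rational(1, 2), Pow(3, -1))) = Add(Add(B, R), Mul(Rational(1, 2), Rational(1, 3))) = Add(Add(B, R), Rational(1, 6)) = Add(Rational(1, 6), B, R))
Add(Function('y')(22, 68), Mul(-1, Function('V')(-37))) = Add(Add(Rational(1, 6), 22, 68), Mul(-1, Pow(-37, 2))) = Add(Rational(541, 6), Mul(-1, 1369)) = Add(Rational(541, 6), -1369) = Rational(-7673, 6)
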